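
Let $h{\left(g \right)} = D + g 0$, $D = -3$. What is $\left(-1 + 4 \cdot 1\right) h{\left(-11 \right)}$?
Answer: $-9$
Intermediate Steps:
$h{\left(g \right)} = -3$ ($h{\left(g \right)} = -3 + g 0 = -3 + 0 = -3$)
$\left(-1 + 4 \cdot 1\right) h{\left(-11 \right)} = \left(-1 + 4 \cdot 1\right) \left(-3\right) = \left(-1 + 4\right) \left(-3\right) = 3 \left(-3\right) = -9$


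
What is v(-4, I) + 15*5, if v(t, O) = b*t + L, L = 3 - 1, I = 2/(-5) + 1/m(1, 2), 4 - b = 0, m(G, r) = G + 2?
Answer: 61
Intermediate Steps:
m(G, r) = 2 + G
b = 4 (b = 4 - 1*0 = 4 + 0 = 4)
I = -1/15 (I = 2/(-5) + 1/(2 + 1) = 2*(-1/5) + 1/3 = -2/5 + 1*(1/3) = -2/5 + 1/3 = -1/15 ≈ -0.066667)
L = 2
v(t, O) = 2 + 4*t (v(t, O) = 4*t + 2 = 2 + 4*t)
v(-4, I) + 15*5 = (2 + 4*(-4)) + 15*5 = (2 - 16) + 75 = -14 + 75 = 61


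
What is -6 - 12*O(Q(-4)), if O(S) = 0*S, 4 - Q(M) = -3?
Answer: -6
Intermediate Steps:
Q(M) = 7 (Q(M) = 4 - 1*(-3) = 4 + 3 = 7)
O(S) = 0
-6 - 12*O(Q(-4)) = -6 - 12*0 = -6 + 0 = -6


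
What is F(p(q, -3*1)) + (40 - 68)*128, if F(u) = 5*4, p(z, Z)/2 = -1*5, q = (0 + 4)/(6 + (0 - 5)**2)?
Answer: -3564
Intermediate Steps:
q = 4/31 (q = 4/(6 + (-5)**2) = 4/(6 + 25) = 4/31 ≈ 0.12903)
p(z, Z) = -10 (p(z, Z) = 2*(-1*5) = 2*(-5) = -10)
F(u) = 20
F(p(q, -3*1)) + (40 - 68)*128 = 20 + (40 - 68)*128 = 20 - 28*128 = 20 - 3584 = -3564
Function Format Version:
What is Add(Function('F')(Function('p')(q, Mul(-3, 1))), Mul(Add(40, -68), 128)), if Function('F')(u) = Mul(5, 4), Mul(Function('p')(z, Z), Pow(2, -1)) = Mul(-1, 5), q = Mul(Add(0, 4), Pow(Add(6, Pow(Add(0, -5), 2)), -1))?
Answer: -3564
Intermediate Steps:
q = Rational(4, 31) (q = Mul(4, Pow(Add(6, Pow(-5, 2)), -1)) = Mul(4, Pow(Add(6, 25), -1)) = Mul(4, Pow(31, -1)) = Mul(4, Rational(1, 31)) = Rational(4, 31) ≈ 0.12903)
Function('p')(z, Z) = -10 (Function('p')(z, Z) = Mul(2, Mul(-1, 5)) = Mul(2, -5) = -10)
Function('F')(u) = 20
Add(Function('F')(Function('p')(q, Mul(-3, 1))), Mul(Add(40, -68), 128)) = Add(20, Mul(Add(40, -68), 128)) = Add(20, Mul(-28, 128)) = Add(20, -3584) = -3564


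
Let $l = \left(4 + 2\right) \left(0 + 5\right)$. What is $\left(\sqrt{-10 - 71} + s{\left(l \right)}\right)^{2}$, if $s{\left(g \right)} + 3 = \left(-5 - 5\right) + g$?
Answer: $208 + 306 i \approx 208.0 + 306.0 i$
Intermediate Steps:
$l = 30$ ($l = 6 \cdot 5 = 30$)
$s{\left(g \right)} = -13 + g$ ($s{\left(g \right)} = -3 + \left(\left(-5 - 5\right) + g\right) = -3 + \left(-10 + g\right) = -13 + g$)
$\left(\sqrt{-10 - 71} + s{\left(l \right)}\right)^{2} = \left(\sqrt{-10 - 71} + \left(-13 + 30\right)\right)^{2} = \left(\sqrt{-81} + 17\right)^{2} = \left(9 i + 17\right)^{2} = \left(17 + 9 i\right)^{2}$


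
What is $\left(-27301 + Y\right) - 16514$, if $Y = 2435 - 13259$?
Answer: $-54639$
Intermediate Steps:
$Y = -10824$ ($Y = 2435 - 13259 = -10824$)
$\left(-27301 + Y\right) - 16514 = \left(-27301 - 10824\right) - 16514 = -38125 - 16514 = -54639$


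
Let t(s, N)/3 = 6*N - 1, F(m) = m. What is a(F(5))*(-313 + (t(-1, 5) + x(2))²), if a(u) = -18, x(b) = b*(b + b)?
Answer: -156816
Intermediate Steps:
x(b) = 2*b² (x(b) = b*(2*b) = 2*b²)
t(s, N) = -3 + 18*N (t(s, N) = 3*(6*N - 1) = 3*(-1 + 6*N) = -3 + 18*N)
a(F(5))*(-313 + (t(-1, 5) + x(2))²) = -18*(-313 + ((-3 + 18*5) + 2*2²)²) = -18*(-313 + ((-3 + 90) + 2*4)²) = -18*(-313 + (87 + 8)²) = -18*(-313 + 95²) = -18*(-313 + 9025) = -18*8712 = -156816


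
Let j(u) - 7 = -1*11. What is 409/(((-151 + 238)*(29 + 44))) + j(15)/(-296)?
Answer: 36617/469974 ≈ 0.077913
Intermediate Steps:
j(u) = -4 (j(u) = 7 - 1*11 = 7 - 11 = -4)
409/(((-151 + 238)*(29 + 44))) + j(15)/(-296) = 409/(((-151 + 238)*(29 + 44))) - 4/(-296) = 409/((87*73)) - 4*(-1/296) = 409/6351 + 1/74 = 36617/469974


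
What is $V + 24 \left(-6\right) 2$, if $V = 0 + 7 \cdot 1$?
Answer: $-281$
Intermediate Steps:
$V = 7$ ($V = 0 + 7 = 7$)
$V + 24 \left(-6\right) 2 = 7 + 24 \left(-6\right) 2 = 7 - 288 = -281$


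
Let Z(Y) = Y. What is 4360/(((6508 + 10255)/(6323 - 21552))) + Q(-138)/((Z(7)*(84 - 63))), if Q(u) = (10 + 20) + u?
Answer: -3254127028/821387 ≈ -3961.7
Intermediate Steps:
Q(u) = 30 + u
4360/(((6508 + 10255)/(6323 - 21552))) + Q(-138)/((Z(7)*(84 - 63))) = 4360/(((6508 + 10255)/(6323 - 21552))) + (30 - 138)/((7*(84 - 63))) = 4360/((16763/(-15229))) - 108/(7*21) = 4360/((16763*(-1/15229))) - 108/147 = 4360/(-16763/15229) - 108*1/147 = 4360*(-15229/16763) - 36/49 = -66398440/16763 - 36/49 = -3254127028/821387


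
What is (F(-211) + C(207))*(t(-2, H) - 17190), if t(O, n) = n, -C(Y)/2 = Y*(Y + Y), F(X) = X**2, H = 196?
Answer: 2156113750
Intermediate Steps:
C(Y) = -4*Y**2 (C(Y) = -2*Y*(Y + Y) = -2*Y*2*Y = -4*Y**2)
(F(-211) + C(207))*(t(-2, H) - 17190) = ((-211)**2 - 4*207**2)*(196 - 17190) = (44521 - 4*42849)*(-16994) = (44521 - 171396)*(-16994) = -126875*(-16994) = 2156113750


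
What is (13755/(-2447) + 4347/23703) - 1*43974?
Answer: -850287323130/19333747 ≈ -43979.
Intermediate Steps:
(13755/(-2447) + 4347/23703) - 1*43974 = (13755*(-1/2447) + 4347*(1/23703)) - 43974 = (-13755/2447 + 1449/7901) - 43974 = -105132552/19333747 - 43974 = -850287323130/19333747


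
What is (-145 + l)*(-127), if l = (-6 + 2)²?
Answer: 16383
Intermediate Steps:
l = 16 (l = (-4)² = 16)
(-145 + l)*(-127) = (-145 + 16)*(-127) = -129*(-127) = 16383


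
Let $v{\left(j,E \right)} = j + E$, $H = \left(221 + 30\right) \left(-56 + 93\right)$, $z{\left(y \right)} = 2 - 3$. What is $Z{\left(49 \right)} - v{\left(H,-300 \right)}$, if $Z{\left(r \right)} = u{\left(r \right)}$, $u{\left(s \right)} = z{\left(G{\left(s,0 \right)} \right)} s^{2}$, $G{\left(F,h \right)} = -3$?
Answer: $-11388$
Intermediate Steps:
$z{\left(y \right)} = -1$
$H = 9287$ ($H = 251 \cdot 37 = 9287$)
$v{\left(j,E \right)} = E + j$
$u{\left(s \right)} = - s^{2}$
$Z{\left(r \right)} = - r^{2}$
$Z{\left(49 \right)} - v{\left(H,-300 \right)} = - 49^{2} - \left(-300 + 9287\right) = \left(-1\right) 2401 - 8987 = -2401 - 8987 = -11388$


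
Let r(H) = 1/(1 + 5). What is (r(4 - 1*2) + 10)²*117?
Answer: 48373/4 ≈ 12093.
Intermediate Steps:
r(H) = ⅙ (r(H) = 1/6 = ⅙)
(r(4 - 1*2) + 10)²*117 = (⅙ + 10)²*117 = (61/6)²*117 = (3721/36)*117 = 48373/4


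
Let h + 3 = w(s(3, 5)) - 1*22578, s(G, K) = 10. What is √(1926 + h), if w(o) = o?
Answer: I*√20645 ≈ 143.68*I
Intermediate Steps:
h = -22571 (h = -3 + (10 - 1*22578) = -3 + (10 - 22578) = -3 - 22568 = -22571)
√(1926 + h) = √(1926 - 22571) = √(-20645) = I*√20645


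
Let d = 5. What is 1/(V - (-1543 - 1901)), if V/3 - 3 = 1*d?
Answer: 1/3468 ≈ 0.00028835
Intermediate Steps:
V = 24 (V = 9 + 3*(1*5) = 9 + 3*5 = 9 + 15 = 24)
1/(V - (-1543 - 1901)) = 1/(24 - (-1543 - 1901)) = 1/(24 - 1*(-3444)) = 1/(24 + 3444) = 1/3468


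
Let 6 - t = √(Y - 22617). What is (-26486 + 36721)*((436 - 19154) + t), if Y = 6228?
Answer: -191517320 - 30705*I*√1821 ≈ -1.9152e+8 - 1.3103e+6*I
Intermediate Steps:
t = 6 - 3*I*√1821 (t = 6 - √(6228 - 22617) = 6 - √(-16389) = 6 - 3*I*√1821 ≈ 6.0 - 128.02*I)
(-26486 + 36721)*((436 - 19154) + t) = (-26486 + 36721)*((436 - 19154) + (6 - 3*I*√1821)) = 10235*(-18718 + (6 - 3*I*√1821)) = 10235*(-18712 - 3*I*√1821) = -191517320 - 30705*I*√1821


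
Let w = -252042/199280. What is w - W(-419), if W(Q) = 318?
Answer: -31811541/99640 ≈ -319.26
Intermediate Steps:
w = -126021/99640 (w = -252042*1/199280 = -126021/99640 ≈ -1.2648)
w - W(-419) = -126021/99640 - 1*318 = -126021/99640 - 318 = -31811541/99640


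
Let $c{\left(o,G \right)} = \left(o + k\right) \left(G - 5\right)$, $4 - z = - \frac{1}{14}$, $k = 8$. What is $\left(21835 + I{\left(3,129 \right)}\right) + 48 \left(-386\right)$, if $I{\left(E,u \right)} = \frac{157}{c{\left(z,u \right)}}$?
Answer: $\frac{34651845}{10478} \approx 3307.1$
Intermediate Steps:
$z = \frac{57}{14}$ ($z = 4 - - \frac{1}{14} = 4 + \frac{1}{14} = \frac{57}{14} \approx 4.0714$)
$c{\left(o,G \right)} = \left(-5 + G\right) \left(8 + o\right)$ ($c{\left(o,G \right)} = \left(o + 8\right) \left(G - 5\right) = \left(8 + o\right) \left(-5 + G\right) = \left(-5 + G\right) \left(8 + o\right)$)
$I{\left(E,u \right)} = \frac{157}{- \frac{845}{14} + \frac{169 u}{14}}$ ($I{\left(E,u \right)} = \frac{157}{-40 - \frac{285}{14} + 8 u + u \frac{57}{14}} = \frac{157}{-40 - \frac{285}{14} + 8 u + \frac{57 u}{14}} = \frac{157}{- \frac{845}{14} + \frac{169 u}{14}}$)
$\left(21835 + I{\left(3,129 \right)}\right) + 48 \left(-386\right) = \left(21835 + \frac{2198}{169 \left(-5 + 129\right)}\right) + 48 \left(-386\right) = \left(21835 + \frac{2198}{169 \cdot 124}\right) - 18528 = \left(21835 + \frac{2198}{169} \cdot \frac{1}{124}\right) - 18528 = \left(21835 + \frac{1099}{10478}\right) - 18528 = \frac{228788229}{10478} - 18528 = \frac{34651845}{10478}$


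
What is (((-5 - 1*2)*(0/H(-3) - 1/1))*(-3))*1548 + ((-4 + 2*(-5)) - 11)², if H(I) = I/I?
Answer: -31883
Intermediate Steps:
H(I) = 1
(((-5 - 1*2)*(0/H(-3) - 1/1))*(-3))*1548 + ((-4 + 2*(-5)) - 11)² = (((-5 - 1*2)*(0/1 - 1/1))*(-3))*1548 + ((-4 + 2*(-5)) - 11)² = (((-5 - 2)*(0*1 - 1*1))*(-3))*1548 + ((-4 - 10) - 11)² = (-7*(0 - 1)*(-3))*1548 + (-14 - 11)² = (-7*(-1)*(-3))*1548 + (-25)² = (7*(-3))*1548 + 625 = -21*1548 + 625 = -32508 + 625 = -31883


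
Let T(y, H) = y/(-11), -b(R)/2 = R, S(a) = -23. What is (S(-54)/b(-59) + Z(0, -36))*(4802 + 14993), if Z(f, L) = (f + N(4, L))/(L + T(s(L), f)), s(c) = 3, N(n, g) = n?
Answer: -284434355/47082 ≈ -6041.3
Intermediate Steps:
b(R) = -2*R
T(y, H) = -y/11 (T(y, H) = y*(-1/11) = -y/11)
Z(f, L) = (4 + f)/(-3/11 + L) (Z(f, L) = (f + 4)/(L - 1/11*3) = (4 + f)/(L - 3/11) = (4 + f)/(-3/11 + L))
(S(-54)/b(-59) + Z(0, -36))*(4802 + 14993) = (-23/((-2*(-59))) + 11*(4 + 0)/(-3 + 11*(-36)))*(4802 + 14993) = (-23/118 + 11*4/(-3 - 396))*19795 = (-23*1/118 + 11*4/(-399))*19795 = (-23/118 + 11*(-1/399)*4)*19795 = (-23/118 - 44/399)*19795 = -14369/47082*19795 = -284434355/47082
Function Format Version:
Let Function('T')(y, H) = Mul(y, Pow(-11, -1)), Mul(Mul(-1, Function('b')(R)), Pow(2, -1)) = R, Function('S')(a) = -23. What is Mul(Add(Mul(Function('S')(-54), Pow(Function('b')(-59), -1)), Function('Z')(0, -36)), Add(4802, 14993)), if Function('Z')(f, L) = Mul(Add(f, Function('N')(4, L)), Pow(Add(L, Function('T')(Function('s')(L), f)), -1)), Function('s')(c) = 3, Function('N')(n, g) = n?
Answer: Rational(-284434355, 47082) ≈ -6041.3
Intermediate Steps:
Function('b')(R) = Mul(-2, R)
Function('T')(y, H) = Mul(Rational(-1, 11), y) (Function('T')(y, H) = Mul(y, Rational(-1, 11)) = Mul(Rational(-1, 11), y))
Function('Z')(f, L) = Mul(Pow(Add(Rational(-3, 11), L), -1), Add(4, f)) (Function('Z')(f, L) = Mul(Add(f, 4), Pow(Add(L, Mul(Rational(-1, 11), 3)), -1)) = Mul(Add(4, f), Pow(Add(L, Rational(-3, 11)), -1)) = Mul(Add(4, f), Pow(Add(Rational(-3, 11), L), -1)) = Mul(Pow(Add(Rational(-3, 11), L), -1), Add(4, f)))
Mul(Add(Mul(Function('S')(-54), Pow(Function('b')(-59), -1)), Function('Z')(0, -36)), Add(4802, 14993)) = Mul(Add(Mul(-23, Pow(Mul(-2, -59), -1)), Mul(11, Pow(Add(-3, Mul(11, -36)), -1), Add(4, 0))), Add(4802, 14993)) = Mul(Add(Mul(-23, Pow(118, -1)), Mul(11, Pow(Add(-3, -396), -1), 4)), 19795) = Mul(Add(Mul(-23, Rational(1, 118)), Mul(11, Pow(-399, -1), 4)), 19795) = Mul(Add(Rational(-23, 118), Mul(11, Rational(-1, 399), 4)), 19795) = Mul(Add(Rational(-23, 118), Rational(-44, 399)), 19795) = Mul(Rational(-14369, 47082), 19795) = Rational(-284434355, 47082)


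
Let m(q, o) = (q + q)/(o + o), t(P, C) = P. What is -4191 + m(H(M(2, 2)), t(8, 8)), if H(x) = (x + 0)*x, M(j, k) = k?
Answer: -8381/2 ≈ -4190.5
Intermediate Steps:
H(x) = x² (H(x) = x*x = x²)
m(q, o) = q/o (m(q, o) = (2*q)/((2*o)) = (2*q)*(1/(2*o)) = q/o)
-4191 + m(H(M(2, 2)), t(8, 8)) = -4191 + 2²/8 = -4191 + 4*(⅛) = -4191 + ½ = -8381/2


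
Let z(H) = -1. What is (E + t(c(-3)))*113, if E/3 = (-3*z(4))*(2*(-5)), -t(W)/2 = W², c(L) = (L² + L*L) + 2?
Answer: -100570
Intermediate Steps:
c(L) = 2 + 2*L² (c(L) = (L² + L²) + 2 = 2*L² + 2 = 2 + 2*L²)
t(W) = -2*W²
E = -90 (E = 3*((-3*(-1))*(2*(-5))) = 3*(3*(-10)) = 3*(-30) = -90)
(E + t(c(-3)))*113 = (-90 - 2*(2 + 2*(-3)²)²)*113 = (-90 - 2*(2 + 2*9)²)*113 = (-90 - 2*(2 + 18)²)*113 = (-90 - 2*20²)*113 = (-90 - 2*400)*113 = (-90 - 800)*113 = -890*113 = -100570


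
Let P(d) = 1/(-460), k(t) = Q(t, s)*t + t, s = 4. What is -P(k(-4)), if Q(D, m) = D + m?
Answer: 1/460 ≈ 0.0021739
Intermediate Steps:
k(t) = t + t*(4 + t) (k(t) = (t + 4)*t + t = (4 + t)*t + t = t*(4 + t) + t = t + t*(4 + t))
P(d) = -1/460
-P(k(-4)) = -1*(-1/460) = 1/460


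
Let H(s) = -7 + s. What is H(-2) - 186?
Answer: -195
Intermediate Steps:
H(-2) - 186 = (-7 - 2) - 186 = -9 - 186 = -195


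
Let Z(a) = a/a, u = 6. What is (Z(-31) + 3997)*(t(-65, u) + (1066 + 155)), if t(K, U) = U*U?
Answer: 5025486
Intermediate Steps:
Z(a) = 1
t(K, U) = U²
(Z(-31) + 3997)*(t(-65, u) + (1066 + 155)) = (1 + 3997)*(6² + (1066 + 155)) = 3998*(36 + 1221) = 3998*1257 = 5025486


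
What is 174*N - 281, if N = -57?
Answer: -10199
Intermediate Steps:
174*N - 281 = 174*(-57) - 281 = -9918 - 281 = -10199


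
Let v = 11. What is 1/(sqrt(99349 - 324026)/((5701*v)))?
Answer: -62711*I*sqrt(224677)/224677 ≈ -132.3*I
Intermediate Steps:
1/(sqrt(99349 - 324026)/((5701*v))) = 1/(sqrt(99349 - 324026)/((5701*11))) = 1/(sqrt(-224677)/62711) = 1/((I*sqrt(224677))*(1/62711)) = 1/(I*sqrt(224677)/62711) = -62711*I*sqrt(224677)/224677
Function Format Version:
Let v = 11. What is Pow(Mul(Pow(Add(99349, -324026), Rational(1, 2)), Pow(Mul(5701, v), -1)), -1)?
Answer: Mul(Rational(-62711, 224677), I, Pow(224677, Rational(1, 2))) ≈ Mul(-132.30, I)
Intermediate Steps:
Pow(Mul(Pow(Add(99349, -324026), Rational(1, 2)), Pow(Mul(5701, v), -1)), -1) = Pow(Mul(Pow(Add(99349, -324026), Rational(1, 2)), Pow(Mul(5701, 11), -1)), -1) = Pow(Mul(Pow(-224677, Rational(1, 2)), Pow(62711, -1)), -1) = Pow(Mul(Mul(I, Pow(224677, Rational(1, 2))), Rational(1, 62711)), -1) = Pow(Mul(Rational(1, 62711), I, Pow(224677, Rational(1, 2))), -1) = Mul(Rational(-62711, 224677), I, Pow(224677, Rational(1, 2)))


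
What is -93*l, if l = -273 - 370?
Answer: 59799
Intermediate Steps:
l = -643
-93*l = -93*(-643) = 59799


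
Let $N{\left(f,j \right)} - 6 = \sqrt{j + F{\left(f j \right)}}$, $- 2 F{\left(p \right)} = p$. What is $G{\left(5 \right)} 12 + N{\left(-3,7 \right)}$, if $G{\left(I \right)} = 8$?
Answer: $102 + \frac{\sqrt{70}}{2} \approx 106.18$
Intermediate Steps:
$F{\left(p \right)} = - \frac{p}{2}$
$N{\left(f,j \right)} = 6 + \sqrt{j - \frac{f j}{2}}$
$G{\left(5 \right)} 12 + N{\left(-3,7 \right)} = 8 \cdot 12 + \left(6 + \frac{\sqrt{2} \sqrt{7 \left(2 - -3\right)}}{2}\right) = 96 + \left(6 + \frac{\sqrt{2} \sqrt{7 \left(2 + 3\right)}}{2}\right) = 96 + \left(6 + \frac{\sqrt{2} \sqrt{7 \cdot 5}}{2}\right) = 96 + \left(6 + \frac{\sqrt{2} \sqrt{35}}{2}\right) = 96 + \left(6 + \frac{\sqrt{70}}{2}\right) = 102 + \frac{\sqrt{70}}{2}$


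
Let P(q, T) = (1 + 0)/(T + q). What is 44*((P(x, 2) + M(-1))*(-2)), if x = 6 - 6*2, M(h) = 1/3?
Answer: -22/3 ≈ -7.3333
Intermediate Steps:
M(h) = ⅓
x = -6 (x = 6 - 12 = -6)
P(q, T) = 1/(T + q)
44*((P(x, 2) + M(-1))*(-2)) = 44*((1/(2 - 6) + ⅓)*(-2)) = 44*((1/(-4) + ⅓)*(-2)) = 44*((-¼ + ⅓)*(-2)) = 44*((1/12)*(-2)) = 44*(-⅙) = -22/3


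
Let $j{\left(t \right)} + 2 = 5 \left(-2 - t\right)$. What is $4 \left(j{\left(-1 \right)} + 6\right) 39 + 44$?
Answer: $-112$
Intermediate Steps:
$j{\left(t \right)} = -12 - 5 t$ ($j{\left(t \right)} = -2 + 5 \left(-2 - t\right) = -2 - \left(10 + 5 t\right) = -12 - 5 t$)
$4 \left(j{\left(-1 \right)} + 6\right) 39 + 44 = 4 \left(\left(-12 - -5\right) + 6\right) 39 + 44 = 4 \left(\left(-12 + 5\right) + 6\right) 39 + 44 = 4 \left(-7 + 6\right) 39 + 44 = 4 \left(-1\right) 39 + 44 = \left(-4\right) 39 + 44 = -156 + 44 = -112$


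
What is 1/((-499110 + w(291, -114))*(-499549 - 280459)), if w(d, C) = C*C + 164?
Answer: 1/379044887600 ≈ 2.6382e-12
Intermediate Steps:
w(d, C) = 164 + C² (w(d, C) = C² + 164 = 164 + C²)
1/((-499110 + w(291, -114))*(-499549 - 280459)) = 1/((-499110 + (164 + (-114)²))*(-499549 - 280459)) = 1/((-499110 + (164 + 12996))*(-780008)) = 1/((-499110 + 13160)*(-780008)) = 1/(-485950*(-780008)) = 1/379044887600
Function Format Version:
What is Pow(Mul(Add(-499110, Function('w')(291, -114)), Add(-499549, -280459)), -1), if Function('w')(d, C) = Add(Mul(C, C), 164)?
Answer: Rational(1, 379044887600) ≈ 2.6382e-12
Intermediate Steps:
Function('w')(d, C) = Add(164, Pow(C, 2)) (Function('w')(d, C) = Add(Pow(C, 2), 164) = Add(164, Pow(C, 2)))
Pow(Mul(Add(-499110, Function('w')(291, -114)), Add(-499549, -280459)), -1) = Pow(Mul(Add(-499110, Add(164, Pow(-114, 2))), Add(-499549, -280459)), -1) = Pow(Mul(Add(-499110, Add(164, 12996)), -780008), -1) = Pow(Mul(Add(-499110, 13160), -780008), -1) = Pow(Mul(-485950, -780008), -1) = Pow(379044887600, -1) = Rational(1, 379044887600)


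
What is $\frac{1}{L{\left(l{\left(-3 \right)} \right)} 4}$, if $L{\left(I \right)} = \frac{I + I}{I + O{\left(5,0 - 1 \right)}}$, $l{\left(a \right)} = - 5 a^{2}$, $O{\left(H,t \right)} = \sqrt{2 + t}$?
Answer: $\frac{11}{90} \approx 0.12222$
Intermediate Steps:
$L{\left(I \right)} = \frac{2 I}{1 + I}$ ($L{\left(I \right)} = \frac{I + I}{I + \sqrt{2 + \left(0 - 1\right)}} = \frac{2 I}{I + \sqrt{2 - 1}} = \frac{2 I}{I + \sqrt{1}} = \frac{2 I}{I + 1} = \frac{2 I}{1 + I}$)
$\frac{1}{L{\left(l{\left(-3 \right)} \right)} 4} = \frac{1}{\frac{2 \left(- 5 \left(-3\right)^{2}\right)}{1 - 5 \left(-3\right)^{2}} \cdot 4} = \frac{1}{\frac{2 \left(\left(-5\right) 9\right)}{1 - 45} \cdot 4} = \frac{1}{2 \left(-45\right) \frac{1}{1 - 45} \cdot 4} = \frac{1}{2 \left(-45\right) \frac{1}{-44} \cdot 4} = \frac{1}{2 \left(-45\right) \left(- \frac{1}{44}\right) 4} = \frac{1}{\frac{45}{22} \cdot 4} = \frac{1}{\frac{90}{11}} = \frac{11}{90}$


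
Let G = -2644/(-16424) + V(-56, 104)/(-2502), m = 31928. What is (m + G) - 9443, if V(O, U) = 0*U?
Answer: 92324071/4106 ≈ 22485.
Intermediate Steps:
V(O, U) = 0
G = 661/4106 (G = -2644/(-16424) + 0/(-2502) = -2644*(-1/16424) + 0*(-1/2502) = 661/4106 + 0 = 661/4106 ≈ 0.16098)
(m + G) - 9443 = (31928 + 661/4106) - 9443 = 131097029/4106 - 9443 = 92324071/4106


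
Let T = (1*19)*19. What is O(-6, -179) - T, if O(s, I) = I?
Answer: -540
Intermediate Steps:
T = 361 (T = 19*19 = 361)
O(-6, -179) - T = -179 - 1*361 = -179 - 361 = -540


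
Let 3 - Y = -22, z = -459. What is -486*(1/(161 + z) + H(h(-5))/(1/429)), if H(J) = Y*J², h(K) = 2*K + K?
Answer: -174744033507/149 ≈ -1.1728e+9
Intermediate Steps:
h(K) = 3*K
Y = 25 (Y = 3 - 1*(-22) = 3 + 22 = 25)
H(J) = 25*J²
-486*(1/(161 + z) + H(h(-5))/(1/429)) = -486*(1/(161 - 459) + (25*(3*(-5))²)/(1/429)) = -486*(1/(-298) + (25*(-15)²)/(1/429)) = -486*(-1/298 + (25*225)*429) = -486*(-1/298 + 5625*429) = -486*(-1/298 + 2413125) = -486*719111249/298 = -174744033507/149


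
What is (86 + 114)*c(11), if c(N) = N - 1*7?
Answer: 800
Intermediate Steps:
c(N) = -7 + N (c(N) = N - 7 = -7 + N)
(86 + 114)*c(11) = (86 + 114)*(-7 + 11) = 200*4 = 800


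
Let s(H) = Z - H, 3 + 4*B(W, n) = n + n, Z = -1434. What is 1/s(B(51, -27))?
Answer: -4/5679 ≈ -0.00070435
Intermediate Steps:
B(W, n) = -3/4 + n/2 (B(W, n) = -3/4 + (n + n)/4 = -3/4 + (2*n)/4 = -3/4 + n/2)
s(H) = -1434 - H
1/s(B(51, -27)) = 1/(-1434 - (-3/4 + (1/2)*(-27))) = 1/(-1434 - (-3/4 - 27/2)) = 1/(-1434 - 1*(-57/4)) = 1/(-1434 + 57/4) = 1/(-5679/4) = -4/5679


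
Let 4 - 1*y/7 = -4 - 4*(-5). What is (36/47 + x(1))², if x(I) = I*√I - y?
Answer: 16248961/2209 ≈ 7355.8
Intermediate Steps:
y = -84 (y = 28 - 7*(-4 - 4*(-5)) = 28 - 7*(-4 + 20) = 28 - 7*16 = 28 - 112 = -84)
x(I) = 84 + I^(3/2) (x(I) = I*√I - 1*(-84) = I^(3/2) + 84 = 84 + I^(3/2))
(36/47 + x(1))² = (36/47 + (84 + 1^(3/2)))² = (36*(1/47) + (84 + 1))² = (36/47 + 85)² = (4031/47)² = 16248961/2209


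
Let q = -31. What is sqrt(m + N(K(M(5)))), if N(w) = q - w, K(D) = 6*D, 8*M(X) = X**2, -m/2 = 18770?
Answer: I*sqrt(150359)/2 ≈ 193.88*I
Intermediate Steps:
m = -37540 (m = -2*18770 = -37540)
M(X) = X**2/8
N(w) = -31 - w
sqrt(m + N(K(M(5)))) = sqrt(-37540 + (-31 - 6*(1/8)*5**2)) = sqrt(-37540 + (-31 - 6*(1/8)*25)) = sqrt(-37540 + (-31 - 6*25/8)) = sqrt(-37540 + (-31 - 1*75/4)) = sqrt(-37540 + (-31 - 75/4)) = sqrt(-37540 - 199/4) = sqrt(-150359/4) = I*sqrt(150359)/2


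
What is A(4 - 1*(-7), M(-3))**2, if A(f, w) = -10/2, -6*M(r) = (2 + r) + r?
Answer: 25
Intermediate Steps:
M(r) = -1/3 - r/3 (M(r) = -((2 + r) + r)/6 = -(2 + 2*r)/6 = -1/3 - r/3)
A(f, w) = -5 (A(f, w) = -10*1/2 = -5)
A(4 - 1*(-7), M(-3))**2 = (-5)**2 = 25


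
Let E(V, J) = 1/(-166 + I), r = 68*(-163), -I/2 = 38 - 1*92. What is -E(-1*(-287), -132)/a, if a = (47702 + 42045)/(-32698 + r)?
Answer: -21891/2602663 ≈ -0.0084110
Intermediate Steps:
I = 108 (I = -2*(38 - 1*92) = -2*(38 - 92) = -2*(-54) = 108)
r = -11084
E(V, J) = -1/58 (E(V, J) = 1/(-166 + 108) = 1/(-58) = -1/58)
a = -89747/43782 (a = (47702 + 42045)/(-32698 - 11084) = 89747/(-43782) = 89747*(-1/43782) = -89747/43782 ≈ -2.0499)
-E(-1*(-287), -132)/a = -(-1)/(58*(-89747/43782)) = -(-1)*(-43782)/(58*89747) = -1*21891/2602663 = -21891/2602663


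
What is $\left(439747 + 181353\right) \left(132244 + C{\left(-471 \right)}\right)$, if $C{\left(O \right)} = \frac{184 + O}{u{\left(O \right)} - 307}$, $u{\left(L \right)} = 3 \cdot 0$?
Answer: $\frac{25216160014500}{307} \approx 8.2137 \cdot 10^{10}$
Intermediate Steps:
$u{\left(L \right)} = 0$
$C{\left(O \right)} = - \frac{184}{307} - \frac{O}{307}$ ($C{\left(O \right)} = \frac{184 + O}{0 - 307} = \frac{184 + O}{-307} = \left(184 + O\right) \left(- \frac{1}{307}\right) = - \frac{184}{307} - \frac{O}{307}$)
$\left(439747 + 181353\right) \left(132244 + C{\left(-471 \right)}\right) = \left(439747 + 181353\right) \left(132244 - - \frac{287}{307}\right) = 621100 \left(132244 + \left(- \frac{184}{307} + \frac{471}{307}\right)\right) = 621100 \left(132244 + \frac{287}{307}\right) = 621100 \cdot \frac{40599195}{307} = \frac{25216160014500}{307}$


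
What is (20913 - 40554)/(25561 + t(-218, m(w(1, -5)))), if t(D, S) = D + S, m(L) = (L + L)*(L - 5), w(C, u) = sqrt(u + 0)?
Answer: -19641*I/(10*sqrt(5) + 25333*I) ≈ -0.77531 - 0.00068435*I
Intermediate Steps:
w(C, u) = sqrt(u)
m(L) = 2*L*(-5 + L) (m(L) = (2*L)*(-5 + L) = 2*L*(-5 + L))
(20913 - 40554)/(25561 + t(-218, m(w(1, -5)))) = (20913 - 40554)/(25561 + (-218 + 2*sqrt(-5)*(-5 + sqrt(-5)))) = -19641/(25561 + (-218 + 2*(I*sqrt(5))*(-5 + I*sqrt(5)))) = -19641/(25561 + (-218 + 2*I*sqrt(5)*(-5 + I*sqrt(5)))) = -19641/(25343 + 2*I*sqrt(5)*(-5 + I*sqrt(5)))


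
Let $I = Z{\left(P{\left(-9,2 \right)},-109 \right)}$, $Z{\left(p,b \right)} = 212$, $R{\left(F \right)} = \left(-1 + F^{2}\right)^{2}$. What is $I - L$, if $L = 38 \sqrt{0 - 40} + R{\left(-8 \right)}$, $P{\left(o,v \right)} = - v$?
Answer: $-3757 - 76 i \sqrt{10} \approx -3757.0 - 240.33 i$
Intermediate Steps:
$I = 212$
$L = 3969 + 76 i \sqrt{10}$ ($L = 38 \sqrt{0 - 40} + \left(-1 + \left(-8\right)^{2}\right)^{2} = 38 \sqrt{-40} + \left(-1 + 64\right)^{2} = 38 \cdot 2 i \sqrt{10} + 63^{2} = 76 i \sqrt{10} + 3969 = 3969 + 76 i \sqrt{10} \approx 3969.0 + 240.33 i$)
$I - L = 212 - \left(3969 + 76 i \sqrt{10}\right) = -3757 - 76 i \sqrt{10}$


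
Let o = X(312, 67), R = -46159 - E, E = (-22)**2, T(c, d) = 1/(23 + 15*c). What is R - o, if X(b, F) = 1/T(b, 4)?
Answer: -51346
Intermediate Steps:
E = 484
R = -46643 (R = -46159 - 1*484 = -46159 - 484 = -46643)
X(b, F) = 23 + 15*b (X(b, F) = 1/(1/(23 + 15*b)) = 23 + 15*b)
o = 4703 (o = 23 + 15*312 = 23 + 4680 = 4703)
R - o = -46643 - 1*4703 = -46643 - 4703 = -51346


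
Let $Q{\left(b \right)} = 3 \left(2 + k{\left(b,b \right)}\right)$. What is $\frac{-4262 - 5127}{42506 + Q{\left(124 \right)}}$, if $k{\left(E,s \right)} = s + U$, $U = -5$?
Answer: $- \frac{9389}{42869} \approx -0.21902$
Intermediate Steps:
$k{\left(E,s \right)} = -5 + s$ ($k{\left(E,s \right)} = s - 5 = -5 + s$)
$Q{\left(b \right)} = -9 + 3 b$ ($Q{\left(b \right)} = 3 \left(2 + \left(-5 + b\right)\right) = 3 \left(-3 + b\right) = -9 + 3 b$)
$\frac{-4262 - 5127}{42506 + Q{\left(124 \right)}} = \frac{-4262 - 5127}{42506 + \left(-9 + 3 \cdot 124\right)} = - \frac{9389}{42506 + \left(-9 + 372\right)} = - \frac{9389}{42506 + 363} = - \frac{9389}{42869}$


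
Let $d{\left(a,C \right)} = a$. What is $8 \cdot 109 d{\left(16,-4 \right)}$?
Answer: $13952$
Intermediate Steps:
$8 \cdot 109 d{\left(16,-4 \right)} = 8 \cdot 109 \cdot 16 = 872 \cdot 16 = 13952$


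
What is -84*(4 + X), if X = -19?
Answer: 1260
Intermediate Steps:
-84*(4 + X) = -84*(4 - 19) = -84*(-15) = 1260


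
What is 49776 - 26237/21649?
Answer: 1077574387/21649 ≈ 49775.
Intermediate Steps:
49776 - 26237/21649 = 1077574387/21649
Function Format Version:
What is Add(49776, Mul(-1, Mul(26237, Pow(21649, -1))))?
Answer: Rational(1077574387, 21649) ≈ 49775.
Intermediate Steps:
Add(49776, Mul(-1, Mul(26237, Pow(21649, -1)))) = Add(49776, Mul(-1, Mul(26237, Rational(1, 21649)))) = Add(49776, Mul(-1, Rational(26237, 21649))) = Add(49776, Rational(-26237, 21649)) = Rational(1077574387, 21649)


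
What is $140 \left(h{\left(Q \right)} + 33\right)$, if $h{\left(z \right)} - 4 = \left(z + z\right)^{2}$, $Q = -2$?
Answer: $7420$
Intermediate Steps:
$h{\left(z \right)} = 4 + 4 z^{2}$ ($h{\left(z \right)} = 4 + \left(z + z\right)^{2} = 4 + \left(2 z\right)^{2} = 4 + 4 z^{2}$)
$140 \left(h{\left(Q \right)} + 33\right) = 140 \left(\left(4 + 4 \left(-2\right)^{2}\right) + 33\right) = 140 \left(\left(4 + 4 \cdot 4\right) + 33\right) = 140 \left(\left(4 + 16\right) + 33\right) = 140 \left(20 + 33\right) = 140 \cdot 53 = 7420$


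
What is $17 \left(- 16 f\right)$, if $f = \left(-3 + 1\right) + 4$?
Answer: $-544$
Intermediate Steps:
$f = 2$ ($f = -2 + 4 = 2$)
$17 \left(- 16 f\right) = 17 \left(\left(-16\right) 2\right) = 17 \left(-32\right) = -544$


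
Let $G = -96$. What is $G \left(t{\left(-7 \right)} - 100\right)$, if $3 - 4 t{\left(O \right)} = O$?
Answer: $9360$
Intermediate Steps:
$t{\left(O \right)} = \frac{3}{4} - \frac{O}{4}$
$G \left(t{\left(-7 \right)} - 100\right) = - 96 \left(\left(\frac{3}{4} - - \frac{7}{4}\right) - 100\right) = - 96 \left(\left(\frac{3}{4} + \frac{7}{4}\right) - 100\right) = - 96 \left(\frac{5}{2} - 100\right) = \left(-96\right) \left(- \frac{195}{2}\right) = 9360$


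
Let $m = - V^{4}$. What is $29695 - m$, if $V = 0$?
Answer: $29695$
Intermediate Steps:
$m = 0$ ($m = - 0^{4} = \left(-1\right) 0 = 0$)
$29695 - m = 29695 - 0 = 29695 + 0 = 29695$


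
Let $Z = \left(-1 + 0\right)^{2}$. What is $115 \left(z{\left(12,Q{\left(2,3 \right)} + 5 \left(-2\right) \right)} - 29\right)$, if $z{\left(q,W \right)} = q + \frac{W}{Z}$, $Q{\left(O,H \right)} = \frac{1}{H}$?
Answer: $- \frac{9200}{3} \approx -3066.7$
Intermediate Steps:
$Z = 1$ ($Z = \left(-1\right)^{2} = 1$)
$z{\left(q,W \right)} = W + q$ ($z{\left(q,W \right)} = q + \frac{W}{1} = q + W 1 = q + W = W + q$)
$115 \left(z{\left(12,Q{\left(2,3 \right)} + 5 \left(-2\right) \right)} - 29\right) = 115 \left(\left(\left(\frac{1}{3} + 5 \left(-2\right)\right) + 12\right) - 29\right) = 115 \left(\left(\left(\frac{1}{3} - 10\right) + 12\right) - 29\right) = 115 \left(\left(- \frac{29}{3} + 12\right) - 29\right) = 115 \left(\frac{7}{3} - 29\right) = 115 \left(- \frac{80}{3}\right) = - \frac{9200}{3}$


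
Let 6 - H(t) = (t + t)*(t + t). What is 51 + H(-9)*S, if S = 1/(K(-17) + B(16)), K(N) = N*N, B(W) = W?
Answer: 15237/305 ≈ 49.957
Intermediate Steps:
H(t) = 6 - 4*t² (H(t) = 6 - (t + t)*(t + t) = 6 - 2*t*2*t = 6 - 4*t²)
K(N) = N²
S = 1/305 (S = 1/((-17)² + 16) = 1/(289 + 16) = 1/305 ≈ 0.0032787)
51 + H(-9)*S = 51 + (6 - 4*(-9)²)*(1/305) = 51 + (6 - 4*81)*(1/305) = 51 + (6 - 324)*(1/305) = 51 - 318*1/305 = 51 - 318/305 = 15237/305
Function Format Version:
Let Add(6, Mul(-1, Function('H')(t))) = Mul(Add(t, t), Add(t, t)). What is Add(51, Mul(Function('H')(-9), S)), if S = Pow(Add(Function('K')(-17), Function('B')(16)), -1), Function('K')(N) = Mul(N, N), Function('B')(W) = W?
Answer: Rational(15237, 305) ≈ 49.957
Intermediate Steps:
Function('H')(t) = Add(6, Mul(-4, Pow(t, 2))) (Function('H')(t) = Add(6, Mul(-1, Mul(Add(t, t), Add(t, t)))) = Add(6, Mul(-1, Mul(Mul(2, t), Mul(2, t)))) = Add(6, Mul(-1, Mul(4, Pow(t, 2)))) = Add(6, Mul(-4, Pow(t, 2))))
Function('K')(N) = Pow(N, 2)
S = Rational(1, 305) (S = Pow(Add(Pow(-17, 2), 16), -1) = Pow(Add(289, 16), -1) = Pow(305, -1) = Rational(1, 305) ≈ 0.0032787)
Add(51, Mul(Function('H')(-9), S)) = Add(51, Mul(Add(6, Mul(-4, Pow(-9, 2))), Rational(1, 305))) = Add(51, Mul(Add(6, Mul(-4, 81)), Rational(1, 305))) = Add(51, Mul(Add(6, -324), Rational(1, 305))) = Add(51, Mul(-318, Rational(1, 305))) = Add(51, Rational(-318, 305)) = Rational(15237, 305)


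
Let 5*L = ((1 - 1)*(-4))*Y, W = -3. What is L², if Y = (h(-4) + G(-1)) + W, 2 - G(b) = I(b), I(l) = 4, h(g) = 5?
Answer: 0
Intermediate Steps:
G(b) = -2 (G(b) = 2 - 1*4 = 2 - 4 = -2)
Y = 0 (Y = (5 - 2) - 3 = 3 - 3 = 0)
L = 0 (L = (((1 - 1)*(-4))*0)/5 = ((0*(-4))*0)/5 = (0*0)/5 = (⅕)*0 = 0)
L² = 0² = 0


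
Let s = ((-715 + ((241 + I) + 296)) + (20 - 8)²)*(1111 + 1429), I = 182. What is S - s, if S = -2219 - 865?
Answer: -379004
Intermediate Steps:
s = 375920 (s = ((-715 + ((241 + 182) + 296)) + (20 - 8)²)*(1111 + 1429) = ((-715 + (423 + 296)) + 12²)*2540 = ((-715 + 719) + 144)*2540 = (4 + 144)*2540 = 148*2540 = 375920)
S = -3084
S - s = -3084 - 1*375920 = -3084 - 375920 = -379004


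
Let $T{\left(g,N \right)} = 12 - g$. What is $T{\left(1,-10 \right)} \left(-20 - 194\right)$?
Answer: $-2354$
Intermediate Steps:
$T{\left(1,-10 \right)} \left(-20 - 194\right) = \left(12 - 1\right) \left(-20 - 194\right) = \left(12 - 1\right) \left(-214\right) = 11 \left(-214\right) = -2354$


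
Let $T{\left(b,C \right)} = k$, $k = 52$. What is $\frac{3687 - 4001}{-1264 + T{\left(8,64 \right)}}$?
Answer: $\frac{157}{606} \approx 0.25908$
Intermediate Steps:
$T{\left(b,C \right)} = 52$
$\frac{3687 - 4001}{-1264 + T{\left(8,64 \right)}} = \frac{3687 - 4001}{-1264 + 52} = - \frac{314}{-1212} = \left(-314\right) \left(- \frac{1}{1212}\right) = \frac{157}{606}$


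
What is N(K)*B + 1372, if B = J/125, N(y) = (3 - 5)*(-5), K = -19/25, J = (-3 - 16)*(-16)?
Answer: 34908/25 ≈ 1396.3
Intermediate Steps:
J = 304 (J = -19*(-16) = 304)
K = -19/25 (K = -19*1/25 = -19/25 ≈ -0.76000)
N(y) = 10 (N(y) = -2*(-5) = 10)
B = 304/125 ≈ 2.4320
N(K)*B + 1372 = 10*(304/125) + 1372 = 608/25 + 1372 = 34908/25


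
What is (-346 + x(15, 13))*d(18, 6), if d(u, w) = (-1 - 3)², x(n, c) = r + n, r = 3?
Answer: -5248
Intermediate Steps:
x(n, c) = 3 + n
d(u, w) = 16 (d(u, w) = (-4)² = 16)
(-346 + x(15, 13))*d(18, 6) = (-346 + (3 + 15))*16 = (-346 + 18)*16 = -328*16 = -5248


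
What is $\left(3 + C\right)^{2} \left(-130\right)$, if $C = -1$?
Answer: $-520$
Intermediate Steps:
$\left(3 + C\right)^{2} \left(-130\right) = \left(3 - 1\right)^{2} \left(-130\right) = 2^{2} \left(-130\right) = 4 \left(-130\right) = -520$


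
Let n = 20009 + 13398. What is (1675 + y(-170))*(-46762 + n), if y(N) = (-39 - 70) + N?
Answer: -18643580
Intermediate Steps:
y(N) = -109 + N
n = 33407
(1675 + y(-170))*(-46762 + n) = (1675 + (-109 - 170))*(-46762 + 33407) = (1675 - 279)*(-13355) = 1396*(-13355) = -18643580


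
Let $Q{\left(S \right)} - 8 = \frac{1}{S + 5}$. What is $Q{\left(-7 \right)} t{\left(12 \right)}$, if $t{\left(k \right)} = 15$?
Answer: $\frac{225}{2} \approx 112.5$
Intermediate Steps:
$Q{\left(S \right)} = 8 + \frac{1}{5 + S}$ ($Q{\left(S \right)} = 8 + \frac{1}{S + 5} = 8 + \frac{1}{5 + S}$)
$Q{\left(-7 \right)} t{\left(12 \right)} = \frac{41 + 8 \left(-7\right)}{5 - 7} \cdot 15 = \frac{41 - 56}{-2} \cdot 15 = \left(- \frac{1}{2}\right) \left(-15\right) 15 = \frac{15}{2} \cdot 15 = \frac{225}{2}$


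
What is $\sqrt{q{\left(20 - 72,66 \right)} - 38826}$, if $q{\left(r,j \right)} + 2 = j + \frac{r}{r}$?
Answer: $i \sqrt{38761} \approx 196.88 i$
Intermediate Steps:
$q{\left(r,j \right)} = -1 + j$ ($q{\left(r,j \right)} = -2 + \left(j + \frac{r}{r}\right) = -2 + \left(j + 1\right) = -2 + \left(1 + j\right) = -1 + j$)
$\sqrt{q{\left(20 - 72,66 \right)} - 38826} = \sqrt{\left(-1 + 66\right) - 38826} = \sqrt{65 - 38826} = \sqrt{-38761} = i \sqrt{38761}$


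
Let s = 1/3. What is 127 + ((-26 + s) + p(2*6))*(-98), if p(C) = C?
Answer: 4399/3 ≈ 1466.3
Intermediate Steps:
s = ⅓ (s = 1*(⅓) = ⅓ ≈ 0.33333)
127 + ((-26 + s) + p(2*6))*(-98) = 127 + ((-26 + ⅓) + 2*6)*(-98) = 127 + (-77/3 + 12)*(-98) = 127 - 41/3*(-98) = 127 + 4018/3 = 4399/3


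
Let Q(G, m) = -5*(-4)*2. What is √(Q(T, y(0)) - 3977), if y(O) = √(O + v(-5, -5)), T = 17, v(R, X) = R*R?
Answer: I*√3937 ≈ 62.746*I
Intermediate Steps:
v(R, X) = R²
y(O) = √(25 + O) (y(O) = √(O + (-5)²) = √(O + 25) = √(25 + O))
Q(G, m) = 40 (Q(G, m) = 20*2 = 40)
√(Q(T, y(0)) - 3977) = √(40 - 3977) = √(-3937) = I*√3937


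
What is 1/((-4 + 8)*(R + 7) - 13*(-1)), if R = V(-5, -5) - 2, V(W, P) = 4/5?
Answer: 5/181 ≈ 0.027624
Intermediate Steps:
V(W, P) = 4/5 (V(W, P) = 4*(1/5) = 4/5)
R = -6/5 (R = 4/5 - 2 = -6/5 ≈ -1.2000)
1/((-4 + 8)*(R + 7) - 13*(-1)) = 1/((-4 + 8)*(-6/5 + 7) - 13*(-1)) = 1/(4*(29/5) + 13) = 1/(116/5 + 13) = 1/(181/5) = 5/181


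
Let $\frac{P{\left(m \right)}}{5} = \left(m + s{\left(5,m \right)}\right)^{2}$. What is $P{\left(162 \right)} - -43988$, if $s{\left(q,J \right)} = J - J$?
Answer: $175208$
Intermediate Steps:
$s{\left(q,J \right)} = 0$
$P{\left(m \right)} = 5 m^{2}$ ($P{\left(m \right)} = 5 \left(m + 0\right)^{2} = 5 m^{2}$)
$P{\left(162 \right)} - -43988 = 5 \cdot 162^{2} - -43988 = 5 \cdot 26244 + 43988 = 131220 + 43988 = 175208$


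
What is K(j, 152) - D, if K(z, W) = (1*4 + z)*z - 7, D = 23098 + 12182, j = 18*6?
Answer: -23191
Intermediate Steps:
j = 108
D = 35280
K(z, W) = -7 + z*(4 + z) (K(z, W) = (4 + z)*z - 7 = z*(4 + z) - 7 = -7 + z*(4 + z))
K(j, 152) - D = (-7 + 108**2 + 4*108) - 1*35280 = (-7 + 11664 + 432) - 35280 = 12089 - 35280 = -23191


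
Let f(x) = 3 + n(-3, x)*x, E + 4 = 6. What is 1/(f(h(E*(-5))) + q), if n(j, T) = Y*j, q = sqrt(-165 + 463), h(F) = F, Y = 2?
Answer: 63/3671 - sqrt(298)/3671 ≈ 0.012459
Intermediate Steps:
E = 2 (E = -4 + 6 = 2)
q = sqrt(298) ≈ 17.263
n(j, T) = 2*j
f(x) = 3 - 6*x (f(x) = 3 + (2*(-3))*x = 3 - 6*x)
1/(f(h(E*(-5))) + q) = 1/((3 - 12*(-5)) + sqrt(298)) = 1/((3 - 6*(-10)) + sqrt(298)) = 1/((3 + 60) + sqrt(298)) = 1/(63 + sqrt(298))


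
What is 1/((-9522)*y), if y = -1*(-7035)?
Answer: -1/66987270 ≈ -1.4928e-8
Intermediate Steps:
y = 7035
1/((-9522)*y) = 1/(-9522*7035) = -1/9522*1/7035 = -1/66987270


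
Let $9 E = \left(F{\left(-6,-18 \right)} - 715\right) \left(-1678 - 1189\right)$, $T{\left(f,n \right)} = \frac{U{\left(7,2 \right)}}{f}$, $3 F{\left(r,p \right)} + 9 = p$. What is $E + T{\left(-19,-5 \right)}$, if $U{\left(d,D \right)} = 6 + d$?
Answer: $\frac{39438335}{171} \approx 2.3063 \cdot 10^{5}$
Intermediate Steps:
$F{\left(r,p \right)} = -3 + \frac{p}{3}$
$T{\left(f,n \right)} = \frac{13}{f}$ ($T{\left(f,n \right)} = \frac{6 + 7}{f} = \frac{13}{f}$)
$E = \frac{2075708}{9}$ ($E = \frac{\left(\left(-3 + \frac{1}{3} \left(-18\right)\right) - 715\right) \left(-1678 - 1189\right)}{9} = \frac{\left(\left(-3 - 6\right) - 715\right) \left(-1678 - 1189\right)}{9} = \frac{\left(-9 - 715\right) \left(-2867\right)}{9} = \frac{\left(-724\right) \left(-2867\right)}{9} = \frac{1}{9} \cdot 2075708 = \frac{2075708}{9} \approx 2.3063 \cdot 10^{5}$)
$E + T{\left(-19,-5 \right)} = \frac{2075708}{9} + \frac{13}{-19} = \frac{2075708}{9} + 13 \left(- \frac{1}{19}\right) = \frac{2075708}{9} - \frac{13}{19} = \frac{39438335}{171}$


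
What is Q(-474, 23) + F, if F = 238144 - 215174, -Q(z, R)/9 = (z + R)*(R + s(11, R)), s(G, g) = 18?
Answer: 189389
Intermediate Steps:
Q(z, R) = -9*(18 + R)*(R + z) (Q(z, R) = -9*(z + R)*(R + 18) = -9*(R + z)*(18 + R) = -9*(18 + R)*(R + z))
F = 22970
Q(-474, 23) + F = (-162*23 - 162*(-474) - 9*23**2 - 9*23*(-474)) + 22970 = (-3726 + 76788 - 9*529 + 98118) + 22970 = (-3726 + 76788 - 4761 + 98118) + 22970 = 166419 + 22970 = 189389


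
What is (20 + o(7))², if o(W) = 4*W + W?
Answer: 3025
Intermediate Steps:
o(W) = 5*W
(20 + o(7))² = (20 + 5*7)² = (20 + 35)² = 55² = 3025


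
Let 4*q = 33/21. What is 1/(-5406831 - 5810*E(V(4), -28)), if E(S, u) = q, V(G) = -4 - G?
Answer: -2/10818227 ≈ -1.8487e-7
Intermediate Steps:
q = 11/28 (q = (33/21)/4 = (33*(1/21))/4 = (¼)*(11/7) = 11/28 ≈ 0.39286)
E(S, u) = 11/28
1/(-5406831 - 5810*E(V(4), -28)) = 1/(-5406831 - 5810*11/28) = 1/(-5406831 - 4565/2) = 1/(-10818227/2) = -2/10818227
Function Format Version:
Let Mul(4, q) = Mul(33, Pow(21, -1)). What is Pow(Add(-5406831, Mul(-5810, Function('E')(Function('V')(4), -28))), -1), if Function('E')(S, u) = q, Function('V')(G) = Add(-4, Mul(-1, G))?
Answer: Rational(-2, 10818227) ≈ -1.8487e-7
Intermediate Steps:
q = Rational(11, 28) (q = Mul(Rational(1, 4), Mul(33, Pow(21, -1))) = Mul(Rational(1, 4), Mul(33, Rational(1, 21))) = Mul(Rational(1, 4), Rational(11, 7)) = Rational(11, 28) ≈ 0.39286)
Function('E')(S, u) = Rational(11, 28)
Pow(Add(-5406831, Mul(-5810, Function('E')(Function('V')(4), -28))), -1) = Pow(Add(-5406831, Mul(-5810, Rational(11, 28))), -1) = Pow(Add(-5406831, Rational(-4565, 2)), -1) = Pow(Rational(-10818227, 2), -1) = Rational(-2, 10818227)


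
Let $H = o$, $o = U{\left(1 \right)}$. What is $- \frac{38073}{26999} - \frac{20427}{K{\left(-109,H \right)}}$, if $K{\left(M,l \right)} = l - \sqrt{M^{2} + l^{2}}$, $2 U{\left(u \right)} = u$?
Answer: $- \frac{7207797}{13092862} + \frac{102135 \sqrt{1901}}{23762} \approx 186.86$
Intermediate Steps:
$U{\left(u \right)} = \frac{u}{2}$
$o = \frac{1}{2}$ ($o = \frac{1}{2} \cdot 1 = \frac{1}{2} \approx 0.5$)
$H = \frac{1}{2} \approx 0.5$
$- \frac{38073}{26999} - \frac{20427}{K{\left(-109,H \right)}} = - \frac{38073}{26999} - \frac{20427}{\frac{1}{2} - \sqrt{\left(-109\right)^{2} + \left(\frac{1}{2}\right)^{2}}} = \left(-38073\right) \frac{1}{26999} - \frac{20427}{\frac{1}{2} - \sqrt{11881 + \frac{1}{4}}} = - \frac{777}{551} - \frac{20427}{\frac{1}{2} - \sqrt{\frac{47525}{4}}} = - \frac{777}{551} - \frac{20427}{\frac{1}{2} - \frac{5 \sqrt{1901}}{2}}$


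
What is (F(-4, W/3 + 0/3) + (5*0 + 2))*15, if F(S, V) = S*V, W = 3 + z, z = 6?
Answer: -150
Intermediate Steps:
W = 9 (W = 3 + 6 = 9)
(F(-4, W/3 + 0/3) + (5*0 + 2))*15 = (-4*(9/3 + 0/3) + (5*0 + 2))*15 = (-4*(9*(⅓) + 0*(⅓)) + (0 + 2))*15 = (-4*(3 + 0) + 2)*15 = (-4*3 + 2)*15 = (-12 + 2)*15 = -10*15 = -150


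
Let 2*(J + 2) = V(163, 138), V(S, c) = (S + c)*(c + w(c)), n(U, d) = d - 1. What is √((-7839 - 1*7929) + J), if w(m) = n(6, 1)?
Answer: √4999 ≈ 70.704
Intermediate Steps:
n(U, d) = -1 + d
w(m) = 0 (w(m) = -1 + 1 = 0)
V(S, c) = c*(S + c) (V(S, c) = (S + c)*(c + 0) = (S + c)*c = c*(S + c))
J = 20767 (J = -2 + (138*(163 + 138))/2 = -2 + (138*301)/2 = -2 + (½)*41538 = -2 + 20769 = 20767)
√((-7839 - 1*7929) + J) = √((-7839 - 1*7929) + 20767) = √((-7839 - 7929) + 20767) = √(-15768 + 20767) = √4999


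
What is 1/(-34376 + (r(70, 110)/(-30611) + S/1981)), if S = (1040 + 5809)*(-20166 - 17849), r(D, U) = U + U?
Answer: -1237559/205195906529 ≈ -6.0311e-6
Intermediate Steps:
r(D, U) = 2*U
S = -260364735 (S = 6849*(-38015) = -260364735)
1/(-34376 + (r(70, 110)/(-30611) + S/1981)) = 1/(-34376 + ((2*110)/(-30611) - 260364735/1981)) = 1/(-34376 + (220*(-1/30611) - 260364735*1/1981)) = 1/(-34376 + (-220/30611 - 260364735/1981)) = 1/(-34376 - 162653578345/1237559) = 1/(-205195906529/1237559) = -1237559/205195906529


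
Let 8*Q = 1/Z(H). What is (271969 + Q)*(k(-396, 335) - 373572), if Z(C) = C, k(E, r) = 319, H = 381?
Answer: -2436317886707/24 ≈ -1.0151e+11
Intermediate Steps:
Q = 1/3048 (Q = (⅛)/381 = (⅛)*(1/381) = 1/3048 ≈ 0.00032808)
(271969 + Q)*(k(-396, 335) - 373572) = (271969 + 1/3048)*(319 - 373572) = (828961513/3048)*(-373253) = -2436317886707/24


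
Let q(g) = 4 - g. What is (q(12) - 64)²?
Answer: 5184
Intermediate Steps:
(q(12) - 64)² = ((4 - 1*12) - 64)² = ((4 - 12) - 64)² = (-8 - 64)² = (-72)² = 5184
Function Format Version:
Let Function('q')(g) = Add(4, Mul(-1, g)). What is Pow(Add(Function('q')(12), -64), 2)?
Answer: 5184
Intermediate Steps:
Pow(Add(Function('q')(12), -64), 2) = Pow(Add(Add(4, Mul(-1, 12)), -64), 2) = Pow(Add(Add(4, -12), -64), 2) = Pow(Add(-8, -64), 2) = Pow(-72, 2) = 5184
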